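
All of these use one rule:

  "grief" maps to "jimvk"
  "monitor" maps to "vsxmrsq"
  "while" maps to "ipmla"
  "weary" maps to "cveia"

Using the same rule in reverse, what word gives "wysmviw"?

serious

The output letters match the input read backwards, each shifted +4: grief reversed is feirg. Read the word backwards and shift each letter +4.
Undoing it on wysmviw: shift back: w−4=s, y−4=u, s−4=o, m−4=i, v−4=r, i−4=e, w−4=s → suoires; then reverse → serious.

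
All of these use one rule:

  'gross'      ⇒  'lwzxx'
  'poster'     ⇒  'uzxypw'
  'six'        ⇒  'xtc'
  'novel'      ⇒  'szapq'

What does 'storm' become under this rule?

xyzwr

The shift depends on letter class: consonant g→l is +5, but vowel o→z is +11. Vowels shift forward by 11 and consonants shift forward by 5.
On storm: s(cons)+5=x, t(cons)+5=y, o(vowel)+11=z, r(cons)+5=w, m(cons)+5=r.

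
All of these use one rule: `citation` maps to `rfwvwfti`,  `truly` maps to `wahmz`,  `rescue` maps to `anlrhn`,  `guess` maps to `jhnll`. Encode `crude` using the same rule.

c(2)→r(17) and i(8)→f(5) fit y≡11x+21 (mod 26); the inverse of 11 mod 26 is 19. Each letter's alphabet position (a=0..z=25) is mapped through 11·x+21 mod 26 — an affine cipher.
On crude: c(2)→11·2+21≡17=r; r(17)→11·17+21≡0=a; u(20)→11·20+21≡7=h; d(3)→11·3+21≡2=c; e(4)→11·4+21≡13=n (all mod 26).

rahcn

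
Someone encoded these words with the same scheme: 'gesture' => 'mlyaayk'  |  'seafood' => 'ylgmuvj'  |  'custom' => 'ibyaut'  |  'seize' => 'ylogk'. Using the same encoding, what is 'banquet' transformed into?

hhtxalz

It's a Vigenère-style cipher with numeric key [6,7]: position i shifts by key[i mod 2].
On banquet: b+6=h, a+7=h, n+6=t, q+7=x, u+6=a, e+7=l, t+6=z.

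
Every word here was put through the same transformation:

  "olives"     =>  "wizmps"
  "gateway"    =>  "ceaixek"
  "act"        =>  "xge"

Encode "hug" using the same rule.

Two steps: reverse the string, then apply a Caesar shift of +4.
For hug: reverse → guh; then shift: g+4=k, u+4=y, h+4=l.

kyl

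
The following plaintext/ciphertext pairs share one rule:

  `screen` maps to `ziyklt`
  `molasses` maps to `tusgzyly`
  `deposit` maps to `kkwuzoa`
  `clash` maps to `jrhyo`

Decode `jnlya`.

Shifts by position in screen: pos 0: s→z (+7), pos 1: c→i (+6), pos 2: r→y (+7), pos 3: e→k (+6) — repeating every 2. The shifts repeat in a cycle of length 2: positions 0,1,… shift by +7, +6, then the pattern repeats.
Decoding jnlya: j−7=c, n−6=h, l−7=e, y−6=s, a−7=t.

chest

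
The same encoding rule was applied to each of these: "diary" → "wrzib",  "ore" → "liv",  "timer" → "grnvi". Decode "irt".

rig

Letters are reflected about the middle of the alphabet (position → 25−position): Atbash.
Undoing it on irt: i↔r, r↔i, t↔g.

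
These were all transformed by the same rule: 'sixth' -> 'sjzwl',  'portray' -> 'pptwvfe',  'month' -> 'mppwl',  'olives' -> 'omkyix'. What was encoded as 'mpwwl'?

mouth

In sixth: s→s is +0, i→j is +1, x→z is +2, t→w is +3 — the shift increases by 1 each position. Letter i (0-indexed) is shifted by i+0, so successive shifts are 0, 1, 2, ….
Decoding mpwwl: m−0=m, p−1=o, w−2=u, w−3=t, l−4=h.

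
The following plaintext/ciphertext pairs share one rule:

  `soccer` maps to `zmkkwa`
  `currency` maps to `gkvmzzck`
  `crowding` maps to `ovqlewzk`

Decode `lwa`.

sod

The output letters match the input read backwards, each shifted +8: soccer reversed is reccos. Two steps: reverse the string, then apply a Caesar shift of +8.
Decoding lwa: shift back: l−8=d, w−8=o, a−8=s → dos; then reverse → sod.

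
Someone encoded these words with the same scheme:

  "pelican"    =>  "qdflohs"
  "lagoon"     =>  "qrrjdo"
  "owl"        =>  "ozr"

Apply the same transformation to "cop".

Read the word backwards and shift each letter +3.
On cop: reverse → poc; then shift: p+3=s, o+3=r, c+3=f.

srf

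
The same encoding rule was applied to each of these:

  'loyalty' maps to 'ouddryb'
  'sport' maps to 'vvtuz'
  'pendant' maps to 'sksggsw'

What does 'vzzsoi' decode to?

Shifts by position in loyalty: pos 0: l→o (+3), pos 1: o→u (+6), pos 2: y→d (+5), pos 3: a→d (+3), pos 4: l→r (+6), pos 5: t→y (+5) — repeating every 3. The shifts repeat in a cycle of length 3: positions 0,1,… shift by +3, +6, +5, then the pattern repeats.
Undoing it on vzzsoi: v−3=s, z−6=t, z−5=u, s−3=p, o−6=i, i−5=d.

stupid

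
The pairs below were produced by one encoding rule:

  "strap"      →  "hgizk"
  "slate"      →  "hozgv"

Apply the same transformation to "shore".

hsliv

Letters are reflected about the middle of the alphabet (position → 25−position): Atbash.
On shore: s↔h, h↔s, o↔l, r↔i, e↔v.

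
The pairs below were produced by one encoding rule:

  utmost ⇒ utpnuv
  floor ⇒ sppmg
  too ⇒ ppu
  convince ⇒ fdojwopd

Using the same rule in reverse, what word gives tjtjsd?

The output letters match the input read backwards, each shifted +1: utmost reversed is tsomtu. The word is reversed, then every letter is shifted forward by 1.
Reversing it on tjtjsd: shift back: t−1=s, j−1=i, t−1=s, j−1=i, s−1=r, d−1=c → sisirc; then reverse → crisis.

crisis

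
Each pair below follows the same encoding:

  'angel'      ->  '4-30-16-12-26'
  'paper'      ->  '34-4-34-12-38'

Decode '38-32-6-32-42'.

a(#1)→4 and n(#14)→30: differences scale by 2, so n = 2·pos + 2. With a=1..z=26, the number is 2·pos + 2.
Reversing it on 38-32-6-32-42: 38→(38−2)÷2=18=r, 32→(32−2)÷2=15=o, 6→(6−2)÷2=2=b, 32→(32−2)÷2=15=o, 42→(42−2)÷2=20=t.

robot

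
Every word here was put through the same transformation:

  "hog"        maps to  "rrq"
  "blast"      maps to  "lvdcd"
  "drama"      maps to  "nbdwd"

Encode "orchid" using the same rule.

rbmrln

The shift depends on letter class: consonant h→r is +10, but vowel o→r is +3. The rule splits by letter class: vowels +3, consonants +10.
On orchid: o(vowel)+3=r, r(cons)+10=b, c(cons)+10=m, h(cons)+10=r, i(vowel)+3=l, d(cons)+10=n.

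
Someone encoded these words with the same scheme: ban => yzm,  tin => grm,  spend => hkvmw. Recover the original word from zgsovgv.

athlete

This is the alphabet-reversal cipher (Atbash): a becomes z, b becomes y, etc.
Decoding zgsovgv: z↔a, g↔t, s↔h, o↔l, v↔e, g↔t, v↔e.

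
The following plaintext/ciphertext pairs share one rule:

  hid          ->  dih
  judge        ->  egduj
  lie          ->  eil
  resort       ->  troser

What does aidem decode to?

The output letters match the input read backwards: hid reversed is dih. It's just the letters in reverse order.
Undoing it on aidem: then reverse → media.

media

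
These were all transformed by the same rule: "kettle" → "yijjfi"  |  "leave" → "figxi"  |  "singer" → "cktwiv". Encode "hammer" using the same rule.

dgmmiv

k(10)→y(24) and e(4)→i(8) fit y≡7x+6 (mod 26); the inverse of 7 mod 26 is 15. Treating letters as 0–25, the rule is x ↦ 7x + 6 (mod 26).
Applying it to hammer: h(7)→7·7+6≡3=d; a(0)→7·0+6≡6=g; m(12)→7·12+6≡12=m; m(12)→7·12+6≡12=m; e(4)→7·4+6≡8=i; r(17)→7·17+6≡21=v (all mod 26).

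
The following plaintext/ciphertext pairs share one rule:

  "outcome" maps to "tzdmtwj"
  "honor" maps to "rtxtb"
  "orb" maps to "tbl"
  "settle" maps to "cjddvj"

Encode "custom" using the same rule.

The shift depends on letter class: consonant t→d is +10, but vowel o→t is +5. The rule splits by letter class: vowels +5, consonants +10.
Applying it to custom: c(cons)+10=m, u(vowel)+5=z, s(cons)+10=c, t(cons)+10=d, o(vowel)+5=t, m(cons)+10=w.

mzcdtw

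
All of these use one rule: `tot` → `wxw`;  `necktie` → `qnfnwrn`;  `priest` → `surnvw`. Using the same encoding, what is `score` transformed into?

vfxun

Vowels shift forward by 9 and consonants shift forward by 3.
Applying it to score: s(cons)+3=v, c(cons)+3=f, o(vowel)+9=x, r(cons)+3=u, e(vowel)+9=n.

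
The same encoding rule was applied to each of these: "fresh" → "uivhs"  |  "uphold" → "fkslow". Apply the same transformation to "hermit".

Each pair mirrors across the alphabet (f↔u, r↔i, e↔v): positions sum to 25. Each letter is replaced by its mirror in the alphabet: a↔z, b↔y, c↔x, and so on (the Atbash cipher).
For hermit: h↔s, e↔v, r↔i, m↔n, i↔r, t↔g.

svinrg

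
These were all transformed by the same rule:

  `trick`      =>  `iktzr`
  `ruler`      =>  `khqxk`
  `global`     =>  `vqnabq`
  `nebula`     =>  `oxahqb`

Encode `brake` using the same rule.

akbrx

Treating letters as 0–25, the rule is x ↦ 25x + 1 (mod 26).
Applying it to brake: b(1)→25·1+1≡0=a; r(17)→25·17+1≡10=k; a(0)→25·0+1≡1=b; k(10)→25·10+1≡17=r; e(4)→25·4+1≡23=x (all mod 26).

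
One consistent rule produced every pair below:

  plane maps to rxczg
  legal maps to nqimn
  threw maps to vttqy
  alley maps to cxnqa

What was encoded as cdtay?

The shifts repeat in a cycle of length 2: positions 0,1,… shift by +2, +12, then the pattern repeats.
Decoding cdtay: c−2=a, d−12=r, t−2=r, a−12=o, y−2=w.

arrow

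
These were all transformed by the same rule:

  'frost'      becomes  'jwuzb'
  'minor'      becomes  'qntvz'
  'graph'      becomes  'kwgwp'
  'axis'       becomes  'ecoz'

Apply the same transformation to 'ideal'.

In frost: f→j is +4, r→w is +5, o→u is +6, s→z is +7 — the shift increases by 1 each position. Each letter shifts forward by (position + 4), i.e. 4, 5, 6, … — the shift grows by one for each successive letter.
Applying it to ideal: i+4=m, d+5=i, e+6=k, a+7=h, l+8=t.

mikht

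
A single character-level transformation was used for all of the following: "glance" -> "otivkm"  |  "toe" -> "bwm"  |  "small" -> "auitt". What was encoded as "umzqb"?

merit

Compare letters: g→o is +8, l→t is +8, a→i is +8 — a constant shift. Every letter moves 8 places later in the alphabet, wrapping around z→a.
Reversing it on umzqb: u−8=m, m−8=e, z−8=r, q−8=i, b−8=t.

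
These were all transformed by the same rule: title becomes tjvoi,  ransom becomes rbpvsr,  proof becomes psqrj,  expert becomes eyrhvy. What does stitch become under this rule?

The shift increases by 1 at each position, starting from +0: 0, 1, 2, ….
On stitch: s+0=s, t+1=u, i+2=k, t+3=w, c+4=g, h+5=m.

sukwgm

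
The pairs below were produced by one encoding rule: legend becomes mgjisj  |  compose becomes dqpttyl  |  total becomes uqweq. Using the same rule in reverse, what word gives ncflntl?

In legend: l→m is +1, e→g is +2, g→j is +3, e→i is +4 — the shift increases by 1 each position. The shift increases by 1 at each position, starting from +1: 1, 2, 3, ….
Undoing it on ncflntl: n−1=m, c−2=a, f−3=c, l−4=h, n−5=i, t−6=n, l−7=e.

machine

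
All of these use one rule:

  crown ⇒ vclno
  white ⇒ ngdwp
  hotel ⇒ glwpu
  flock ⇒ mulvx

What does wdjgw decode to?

Treating letters as 0–25, the rule is x ↦ 23x + 1 (mod 26).
Undoing it on wdjgw: w(22)→17·(22−1)≡19=t; d(3)→17·(3−1)≡8=i; j(9)→17·(9−1)≡6=g; g(6)→17·(6−1)≡7=h; w(22)→17·(22−1)≡19=t (all mod 26).

tight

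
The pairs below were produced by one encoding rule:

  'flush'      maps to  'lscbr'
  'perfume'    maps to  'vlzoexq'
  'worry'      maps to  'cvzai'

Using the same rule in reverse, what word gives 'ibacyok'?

custody

In flush: f→l is +6, l→s is +7, u→c is +8, s→b is +9 — the shift increases by 1 each position. Each letter shifts forward by (position + 6), i.e. 6, 7, 8, … — the shift grows by one for each successive letter.
Reversing it on ibacyok: i−6=c, b−7=u, a−8=s, c−9=t, y−10=o, o−11=d, k−12=y.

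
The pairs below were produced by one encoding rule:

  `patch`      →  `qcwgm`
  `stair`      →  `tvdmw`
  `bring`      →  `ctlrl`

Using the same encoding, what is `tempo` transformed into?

In patch: p→q is +1, a→c is +2, t→w is +3, c→g is +4 — the shift increases by 1 each position. The shift increases by 1 at each position, starting from +1: 1, 2, 3, ….
Applying it to tempo: t+1=u, e+2=g, m+3=p, p+4=t, o+5=t.

ugptt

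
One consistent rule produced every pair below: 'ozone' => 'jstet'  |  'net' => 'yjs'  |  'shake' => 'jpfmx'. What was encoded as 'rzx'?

The output letters match the input read backwards, each shifted +5: ozone reversed is enozo. Read the word backwards and shift each letter +5.
Decoding rzx: shift back: r−5=m, z−5=u, x−5=s → mus; then reverse → sum.

sum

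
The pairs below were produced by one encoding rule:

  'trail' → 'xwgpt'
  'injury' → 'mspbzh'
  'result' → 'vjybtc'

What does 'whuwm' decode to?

In trail: t→x is +4, r→w is +5, a→g is +6, i→p is +7 — the shift increases by 1 each position. Letter i (0-indexed) is shifted by i+4, so successive shifts are 4, 5, 6, ….
Reversing it on whuwm: w−4=s, h−5=c, u−6=o, w−7=p, m−8=e.

scope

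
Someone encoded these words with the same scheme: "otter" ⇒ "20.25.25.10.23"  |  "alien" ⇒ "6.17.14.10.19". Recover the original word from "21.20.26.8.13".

pouch

o is letter #15 and maps to 20: an offset of 5. Each letter is replaced by its alphabet position (a=1..z=26) + 5.
Decoding 21.20.26.8.13: 21→(21−5)÷1=16=p, 20→(20−5)÷1=15=o, 26→(26−5)÷1=21=u, 8→(8−5)÷1=3=c, 13→(13−5)÷1=8=h.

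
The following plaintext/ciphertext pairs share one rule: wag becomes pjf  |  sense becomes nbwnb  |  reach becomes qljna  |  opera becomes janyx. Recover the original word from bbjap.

grass

The output letters match the input read backwards, each shifted +9: wag reversed is gaw. Read the word backwards and shift each letter +9.
Decoding bbjap: shift back: b−9=s, b−9=s, j−9=a, a−9=r, p−9=g → ssarg; then reverse → grass.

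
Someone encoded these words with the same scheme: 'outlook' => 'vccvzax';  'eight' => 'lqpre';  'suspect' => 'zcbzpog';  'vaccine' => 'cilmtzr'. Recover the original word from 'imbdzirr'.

In outlook: o→v is +7, u→c is +8, t→c is +9, l→v is +10 — the shift increases by 1 each position. The shift increases by 1 at each position, starting from +7: 7, 8, 9, ….
Reversing it on imbdzirr: i−7=b, m−8=e, b−9=s, d−10=t, z−11=o, i−12=w, r−13=e, r−14=d.

bestowed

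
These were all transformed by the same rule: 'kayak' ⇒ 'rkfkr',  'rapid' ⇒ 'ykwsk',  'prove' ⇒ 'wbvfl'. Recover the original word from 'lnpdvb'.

The shifts repeat in a cycle of length 2: positions 0,1,… shift by +7, +10, then the pattern repeats.
Decoding lnpdvb: l−7=e, n−10=d, p−7=i, d−10=t, v−7=o, b−10=r.

editor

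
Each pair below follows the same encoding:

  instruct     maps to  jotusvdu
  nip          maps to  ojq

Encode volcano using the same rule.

Compare letters: i→j is +1, n→o is +1, s→t is +1 — a constant shift. Each letter is shifted forward by 1 in the alphabet (a Caesar shift of +1).
Applying it to volcano: v+1=w, o+1=p, l+1=m, c+1=d, a+1=b, n+1=o, o+1=p.

wpmdbop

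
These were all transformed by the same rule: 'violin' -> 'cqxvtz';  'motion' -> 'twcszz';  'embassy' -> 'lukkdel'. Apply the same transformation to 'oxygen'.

vfhqpz

The shift increases by 1 at each position, starting from +7: 7, 8, 9, ….
On oxygen: o+7=v, x+8=f, y+9=h, g+10=q, e+11=p, n+12=z.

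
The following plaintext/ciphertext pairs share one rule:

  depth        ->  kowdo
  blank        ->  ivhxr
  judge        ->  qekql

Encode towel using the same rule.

aydos

The shifts repeat in a cycle of length 2: positions 0,1,… shift by +7, +10, then the pattern repeats.
Applying it to towel: t+7=a, o+10=y, w+7=d, e+10=o, l+7=s.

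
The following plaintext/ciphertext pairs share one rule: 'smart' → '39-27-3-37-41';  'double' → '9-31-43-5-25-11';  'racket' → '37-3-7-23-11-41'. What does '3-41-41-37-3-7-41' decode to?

attract

The formula is n = 2×(alphabet index, a=1) + 1.
Undoing it on 3-41-41-37-3-7-41: 3→(3−1)÷2=1=a, 41→(41−1)÷2=20=t, 41→(41−1)÷2=20=t, 37→(37−1)÷2=18=r, 3→(3−1)÷2=1=a, 7→(7−1)÷2=3=c, 41→(41−1)÷2=20=t.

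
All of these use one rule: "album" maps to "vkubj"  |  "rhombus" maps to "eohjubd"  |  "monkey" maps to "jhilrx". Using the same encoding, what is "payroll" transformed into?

Treating letters as 0–25, the rule is x ↦ 25x + 21 (mod 26).
For payroll: p(15)→25·15+21≡6=g; a(0)→25·0+21≡21=v; y(24)→25·24+21≡23=x; r(17)→25·17+21≡4=e; o(14)→25·14+21≡7=h; l(11)→25·11+21≡10=k; l(11)→25·11+21≡10=k (all mod 26).

gvxehkk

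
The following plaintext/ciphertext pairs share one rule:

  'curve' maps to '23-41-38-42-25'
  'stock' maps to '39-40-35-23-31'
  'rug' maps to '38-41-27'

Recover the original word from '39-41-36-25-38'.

super

c is letter #3 and maps to 23: an offset of 20. The number is (letter's place in the alphabet, a=1) + 20.
Decoding 39-41-36-25-38: 39→(39−20)÷1=19=s, 41→(41−20)÷1=21=u, 36→(36−20)÷1=16=p, 25→(25−20)÷1=5=e, 38→(38−20)÷1=18=r.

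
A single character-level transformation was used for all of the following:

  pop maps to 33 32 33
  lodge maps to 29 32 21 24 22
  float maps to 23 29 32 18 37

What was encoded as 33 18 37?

p is letter #16 and maps to 33: an offset of 17. Letters become their 1-based position plus 17 (so a→18, b→19, …).
Decoding 33 18 37: 33→(33−17)÷1=16=p, 18→(18−17)÷1=1=a, 37→(37−17)÷1=20=t.

pat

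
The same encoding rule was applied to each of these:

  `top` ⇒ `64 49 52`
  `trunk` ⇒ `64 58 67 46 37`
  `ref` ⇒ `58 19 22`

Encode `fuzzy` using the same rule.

t(#20)→64 and o(#15)→49: differences scale by 3, so n = 3·pos + 4. Each letter becomes 3×(its alphabet position, a=1..z=26) + 4.
For fuzzy: f=6→22, u=21→67, z=26→82, z=26→82, y=25→79.

22 67 82 82 79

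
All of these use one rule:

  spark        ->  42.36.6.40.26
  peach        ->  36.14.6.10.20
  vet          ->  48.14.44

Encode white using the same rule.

s(#19)→42 and p(#16)→36: differences scale by 2, so n = 2·pos + 4. Each letter becomes 2×(its alphabet position, a=1..z=26) + 4.
On white: w=23→50, h=8→20, i=9→22, t=20→44, e=5→14.

50.20.22.44.14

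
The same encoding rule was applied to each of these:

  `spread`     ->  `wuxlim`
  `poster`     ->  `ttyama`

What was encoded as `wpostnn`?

skilled

In spread: s→w is +4, p→u is +5, r→x is +6, e→l is +7 — the shift increases by 1 each position. Letter i (0-indexed) is shifted by i+4, so successive shifts are 4, 5, 6, ….
Reversing it on wpostnn: w−4=s, p−5=k, o−6=i, s−7=l, t−8=l, n−9=e, n−10=d.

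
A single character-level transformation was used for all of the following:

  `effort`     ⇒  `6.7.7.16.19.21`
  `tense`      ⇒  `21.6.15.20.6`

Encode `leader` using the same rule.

The number is (letter's place in the alphabet, a=1) + 1.
Applying it to leader: l=12→13, e=5→6, a=1→2, d=4→5, e=5→6, r=18→19.

13.6.2.5.6.19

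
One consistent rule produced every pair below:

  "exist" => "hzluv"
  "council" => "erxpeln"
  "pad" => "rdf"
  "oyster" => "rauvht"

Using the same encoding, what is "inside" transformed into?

lpulfh

Vowels shift forward by 3 and consonants shift forward by 2.
On inside: i(vowel)+3=l, n(cons)+2=p, s(cons)+2=u, i(vowel)+3=l, d(cons)+2=f, e(vowel)+3=h.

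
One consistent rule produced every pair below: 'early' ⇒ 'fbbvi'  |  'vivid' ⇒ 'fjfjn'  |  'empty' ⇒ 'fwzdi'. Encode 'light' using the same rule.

vjqrd

The rule splits by letter class: vowels +1, consonants +10.
For light: l(cons)+10=v, i(vowel)+1=j, g(cons)+10=q, h(cons)+10=r, t(cons)+10=d.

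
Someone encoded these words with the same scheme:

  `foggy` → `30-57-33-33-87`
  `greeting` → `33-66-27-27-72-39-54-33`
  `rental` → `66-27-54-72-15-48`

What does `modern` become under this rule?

f(#6)→30 and o(#15)→57: differences scale by 3, so n = 3·pos + 12. Each letter becomes 3×(its alphabet position, a=1..z=26) + 12.
Applying it to modern: m=13→51, o=15→57, d=4→24, e=5→27, r=18→66, n=14→54.

51-57-24-27-66-54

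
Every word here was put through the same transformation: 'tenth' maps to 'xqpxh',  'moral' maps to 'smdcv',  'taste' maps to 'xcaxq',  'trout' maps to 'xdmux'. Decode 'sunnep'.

muffin

t(19)→x(23) and e(4)→q(16) fit y≡23x+2 (mod 26); the inverse of 23 mod 26 is 17. This is an affine cipher: with a=0,…,z=25, each position x becomes (23x+2) mod 26.
Reversing it on sunnep: s(18)→17·(18−2)≡12=m; u(20)→17·(20−2)≡20=u; n(13)→17·(13−2)≡5=f; n(13)→17·(13−2)≡5=f; e(4)→17·(4−2)≡8=i; p(15)→17·(15−2)≡13=n (all mod 26).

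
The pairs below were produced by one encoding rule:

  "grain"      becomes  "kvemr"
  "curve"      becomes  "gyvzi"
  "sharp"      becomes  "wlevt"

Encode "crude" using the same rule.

Compare letters: g→k is +4, r→v is +4, a→e is +4 — a constant shift. Each letter is shifted forward by 4 in the alphabet (a Caesar shift of +4).
For crude: c+4=g, r+4=v, u+4=y, d+4=h, e+4=i.

gvyhi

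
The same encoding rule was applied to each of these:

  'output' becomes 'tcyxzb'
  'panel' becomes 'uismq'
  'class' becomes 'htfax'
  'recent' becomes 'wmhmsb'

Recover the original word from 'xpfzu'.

sharp

Shifts by position in output: pos 0: o→t (+5), pos 1: u→c (+8), pos 2: t→y (+5), pos 3: p→x (+8) — repeating every 2. The shifts repeat in a cycle of length 2: positions 0,1,… shift by +5, +8, then the pattern repeats.
Undoing it on xpfzu: x−5=s, p−8=h, f−5=a, z−8=r, u−5=p.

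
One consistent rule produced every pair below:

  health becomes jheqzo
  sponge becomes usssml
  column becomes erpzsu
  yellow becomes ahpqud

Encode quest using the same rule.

sxixz

The shift increases by 1 at each position, starting from +2: 2, 3, 4, ….
On quest: q+2=s, u+3=x, e+4=i, s+5=x, t+6=z.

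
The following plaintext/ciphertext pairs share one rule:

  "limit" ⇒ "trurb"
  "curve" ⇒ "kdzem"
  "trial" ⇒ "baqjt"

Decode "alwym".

scope

Shifts by position in limit: pos 0: l→t (+8), pos 1: i→r (+9), pos 2: m→u (+8), pos 3: i→r (+9) — repeating every 2. It's a Vigenère-style cipher with numeric key [8,9]: position i shifts by key[i mod 2].
Undoing it on alwym: a−8=s, l−9=c, w−8=o, y−9=p, m−8=e.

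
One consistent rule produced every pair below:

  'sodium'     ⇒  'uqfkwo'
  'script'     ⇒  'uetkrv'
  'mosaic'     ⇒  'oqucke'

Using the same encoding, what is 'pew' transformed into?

rgy

Compare letters: s→u is +2, o→q is +2, d→f is +2 — a constant shift. Each letter is shifted forward by 2 in the alphabet (a Caesar shift of +2).
Applying it to pew: p+2=r, e+2=g, w+2=y.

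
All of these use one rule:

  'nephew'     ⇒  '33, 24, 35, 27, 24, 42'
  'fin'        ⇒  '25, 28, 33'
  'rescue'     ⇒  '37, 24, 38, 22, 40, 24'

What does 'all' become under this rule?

Each letter is replaced by its alphabet position (a=1..z=26) + 19.
On all: a=1→20, l=12→31, l=12→31.

20, 31, 31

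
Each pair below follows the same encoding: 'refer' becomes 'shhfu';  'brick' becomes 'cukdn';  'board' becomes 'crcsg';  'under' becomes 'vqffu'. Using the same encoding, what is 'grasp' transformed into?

hucts

Shifts by position in refer: pos 0: r→s (+1), pos 1: e→h (+3), pos 2: f→h (+2), pos 3: e→f (+1), pos 4: r→u (+3) — repeating every 3. The shifts repeat in a cycle of length 3: positions 0,1,… shift by +1, +3, +2, then the pattern repeats.
For grasp: g+1=h, r+3=u, a+2=c, s+1=t, p+3=s.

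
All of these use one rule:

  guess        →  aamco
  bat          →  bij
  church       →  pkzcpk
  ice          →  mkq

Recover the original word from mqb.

tie

The word is reversed, then every letter is shifted forward by 8.
Decoding mqb: shift back: m−8=e, q−8=i, b−8=t → eit; then reverse → tie.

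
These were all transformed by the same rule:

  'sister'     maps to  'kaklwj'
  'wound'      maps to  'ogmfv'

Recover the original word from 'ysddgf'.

Compare letters: s→k is +18, i→a is +18, s→k is +18 — a constant shift. Every letter moves 18 places later in the alphabet, wrapping around z→a.
Undoing it on ysddgf: y−18=g, s−18=a, d−18=l, d−18=l, g−18=o, f−18=n.

gallon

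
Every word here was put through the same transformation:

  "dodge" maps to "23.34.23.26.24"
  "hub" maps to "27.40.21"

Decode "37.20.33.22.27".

ranch

d is letter #4 and maps to 23: an offset of 19. The number is (letter's place in the alphabet, a=1) + 19.
Undoing it on 37.20.33.22.27: 37→(37−19)÷1=18=r, 20→(20−19)÷1=1=a, 33→(33−19)÷1=14=n, 22→(22−19)÷1=3=c, 27→(27−19)÷1=8=h.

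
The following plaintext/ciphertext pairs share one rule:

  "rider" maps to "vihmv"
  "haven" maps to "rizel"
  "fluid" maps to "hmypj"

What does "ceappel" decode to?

Two steps: reverse the string, then apply a Caesar shift of +4.
Reversing it on ceappel: shift back: c−4=y, e−4=a, a−4=w, p−4=l, p−4=l, e−4=a, l−4=h → yawllah; then reverse → hallway.

hallway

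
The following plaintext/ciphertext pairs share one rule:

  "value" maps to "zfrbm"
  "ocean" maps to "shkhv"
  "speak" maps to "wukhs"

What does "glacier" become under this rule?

kqgjqnb

In value: v→z is +4, a→f is +5, l→r is +6, u→b is +7 — the shift increases by 1 each position. The shift increases by 1 at each position, starting from +4: 4, 5, 6, ….
For glacier: g+4=k, l+5=q, a+6=g, c+7=j, i+8=q, e+9=n, r+10=b.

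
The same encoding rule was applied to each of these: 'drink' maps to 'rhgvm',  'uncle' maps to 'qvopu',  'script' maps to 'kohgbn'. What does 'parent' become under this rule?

bihuvn

This is an affine cipher: with a=0,…,z=25, each position x becomes (3x+8) mod 26.
Applying it to parent: p(15)→3·15+8≡1=b; a(0)→3·0+8≡8=i; r(17)→3·17+8≡7=h; e(4)→3·4+8≡20=u; n(13)→3·13+8≡21=v; t(19)→3·19+8≡13=n (all mod 26).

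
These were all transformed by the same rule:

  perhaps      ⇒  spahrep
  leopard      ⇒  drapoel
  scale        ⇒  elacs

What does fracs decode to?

The output letters match the input read backwards: perhaps reversed is spahrep. The word is simply reversed.
Reversing it on fracs: then reverse → scarf.

scarf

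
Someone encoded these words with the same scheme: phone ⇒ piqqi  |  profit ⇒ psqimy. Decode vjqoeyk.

violate

In phone: p→p is +0, h→i is +1, o→q is +2, n→q is +3 — the shift increases by 1 each position. The shift increases by 1 at each position, starting from +0: 0, 1, 2, ….
Reversing it on vjqoeyk: v−0=v, j−1=i, q−2=o, o−3=l, e−4=a, y−5=t, k−6=e.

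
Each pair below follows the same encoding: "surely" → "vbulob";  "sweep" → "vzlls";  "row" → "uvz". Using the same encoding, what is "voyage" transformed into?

The shift depends on letter class: consonant s→v is +3, but vowel u→b is +7. Two shifts are in play — +7 for a/e/i/o/u, +3 for every other letter.
On voyage: v(cons)+3=y, o(vowel)+7=v, y(cons)+3=b, a(vowel)+7=h, g(cons)+3=j, e(vowel)+7=l.

yvbhjl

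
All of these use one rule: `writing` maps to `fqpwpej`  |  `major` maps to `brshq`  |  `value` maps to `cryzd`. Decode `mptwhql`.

Each letter's alphabet position (a=0..z=25) is mapped through 3·x+17 mod 26 — an affine cipher.
Reversing it on mptwhql: m(12)→9·(12−17)≡7=h; p(15)→9·(15−17)≡8=i; t(19)→9·(19−17)≡18=s; w(22)→9·(22−17)≡19=t; h(7)→9·(7−17)≡14=o; q(16)→9·(16−17)≡17=r; l(11)→9·(11−17)≡24=y (all mod 26).

history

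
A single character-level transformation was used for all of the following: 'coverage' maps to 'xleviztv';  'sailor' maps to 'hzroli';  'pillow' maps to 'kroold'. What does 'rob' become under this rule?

ily

Each pair mirrors across the alphabet (c↔x, o↔l, v↔e): positions sum to 25. Letters are reflected about the middle of the alphabet (position → 25−position): Atbash.
On rob: r↔i, o↔l, b↔y.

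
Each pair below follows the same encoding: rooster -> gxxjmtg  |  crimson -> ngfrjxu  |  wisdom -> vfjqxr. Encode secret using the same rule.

jtngtm

This is an affine cipher: with a=0,…,z=25, each position x becomes (3x+7) mod 26.
For secret: s(18)→3·18+7≡9=j; e(4)→3·4+7≡19=t; c(2)→3·2+7≡13=n; r(17)→3·17+7≡6=g; e(4)→3·4+7≡19=t; t(19)→3·19+7≡12=m (all mod 26).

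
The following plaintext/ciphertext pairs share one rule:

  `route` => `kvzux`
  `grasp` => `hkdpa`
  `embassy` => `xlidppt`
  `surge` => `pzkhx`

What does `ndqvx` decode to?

canoe

r(17)→k(10) and o(14)→v(21) fit y≡5x+3 (mod 26); the inverse of 5 mod 26 is 21. This is an affine cipher: with a=0,…,z=25, each position x becomes (5x+3) mod 26.
Undoing it on ndqvx: n(13)→21·(13−3)≡2=c; d(3)→21·(3−3)≡0=a; q(16)→21·(16−3)≡13=n; v(21)→21·(21−3)≡14=o; x(23)→21·(23−3)≡4=e (all mod 26).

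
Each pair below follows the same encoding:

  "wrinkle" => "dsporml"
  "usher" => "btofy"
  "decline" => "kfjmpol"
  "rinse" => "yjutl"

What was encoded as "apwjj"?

topic

Shifts by position in wrinkle: pos 0: w→d (+7), pos 1: r→s (+1), pos 2: i→p (+7), pos 3: n→o (+1) — repeating every 2. The shifts repeat in a cycle of length 2: positions 0,1,… shift by +7, +1, then the pattern repeats.
Decoding apwjj: a−7=t, p−1=o, w−7=p, j−1=i, j−7=c.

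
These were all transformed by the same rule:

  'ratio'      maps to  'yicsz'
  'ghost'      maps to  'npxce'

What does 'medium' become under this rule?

In ratio: r→y is +7, a→i is +8, t→c is +9, i→s is +10 — the shift increases by 1 each position. Letter i (0-indexed) is shifted by i+7, so successive shifts are 7, 8, 9, ….
For medium: m+7=t, e+8=m, d+9=m, i+10=s, u+11=f, m+12=y.

tmmsfy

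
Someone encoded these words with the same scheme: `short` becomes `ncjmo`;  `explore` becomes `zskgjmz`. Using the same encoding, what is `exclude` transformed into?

Every letter moves 21 places later in the alphabet, wrapping around z→a.
On exclude: e+21=z, x+21=s, c+21=x, l+21=g, u+21=p, d+21=y, e+21=z.

zsxgpyz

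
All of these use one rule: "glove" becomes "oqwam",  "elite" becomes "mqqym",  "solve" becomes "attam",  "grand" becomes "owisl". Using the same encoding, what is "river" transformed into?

zndjz

A repeating key of period 2 is used — shifts +8, +5 over and over.
For river: r+8=z, i+5=n, v+8=d, e+5=j, r+8=z.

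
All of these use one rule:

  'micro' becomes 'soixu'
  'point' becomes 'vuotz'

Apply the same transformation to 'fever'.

Compare letters: m→s is +6, i→o is +6, c→i is +6 — a constant shift. Each letter is shifted forward by 6 in the alphabet (a Caesar shift of +6).
On fever: f+6=l, e+6=k, v+6=b, e+6=k, r+6=x.

lkbkx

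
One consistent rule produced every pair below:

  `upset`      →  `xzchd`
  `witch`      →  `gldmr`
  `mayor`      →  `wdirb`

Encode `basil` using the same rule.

The shift depends on letter class: consonant p→z is +10, but vowel u→x is +3. Two shifts are in play — +3 for a/e/i/o/u, +10 for every other letter.
Applying it to basil: b(cons)+10=l, a(vowel)+3=d, s(cons)+10=c, i(vowel)+3=l, l(cons)+10=v.

ldclv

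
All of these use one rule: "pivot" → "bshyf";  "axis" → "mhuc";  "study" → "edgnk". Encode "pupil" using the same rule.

bebsx

Shifts by position in pivot: pos 0: p→b (+12), pos 1: i→s (+10), pos 2: v→h (+12), pos 3: o→y (+10) — repeating every 2. It's a Vigenère-style cipher with numeric key [12,10]: position i shifts by key[i mod 2].
On pupil: p+12=b, u+10=e, p+12=b, i+10=s, l+12=x.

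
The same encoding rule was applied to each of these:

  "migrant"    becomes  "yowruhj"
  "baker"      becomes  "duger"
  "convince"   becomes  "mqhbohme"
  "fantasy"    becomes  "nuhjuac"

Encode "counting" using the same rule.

m(12)→y(24) and i(8)→o(14) fit y≡9x+20 (mod 26); the inverse of 9 mod 26 is 3. This is an affine cipher: with a=0,…,z=25, each position x becomes (9x+20) mod 26.
On counting: c(2)→9·2+20≡12=m; o(14)→9·14+20≡16=q; u(20)→9·20+20≡18=s; n(13)→9·13+20≡7=h; t(19)→9·19+20≡9=j; i(8)→9·8+20≡14=o; n(13)→9·13+20≡7=h; g(6)→9·6+20≡22=w (all mod 26).

mqshjohw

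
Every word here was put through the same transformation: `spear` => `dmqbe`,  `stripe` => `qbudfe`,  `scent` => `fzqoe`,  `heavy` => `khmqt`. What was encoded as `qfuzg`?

unite

The output letters match the input read backwards, each shifted +12: spear reversed is raeps. The word is reversed, then every letter is shifted forward by 12.
Decoding qfuzg: shift back: q−12=e, f−12=t, u−12=i, z−12=n, g−12=u → etinu; then reverse → unite.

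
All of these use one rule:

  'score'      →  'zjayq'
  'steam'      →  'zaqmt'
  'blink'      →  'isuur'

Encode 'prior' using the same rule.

wyuay

The rule splits by letter class: vowels +12, consonants +7.
For prior: p(cons)+7=w, r(cons)+7=y, i(vowel)+12=u, o(vowel)+12=a, r(cons)+7=y.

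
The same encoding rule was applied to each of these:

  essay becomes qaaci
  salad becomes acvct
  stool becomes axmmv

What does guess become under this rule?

kuqaa

e(4)→q(16) and s(18)→a(0) fit y≡23x+2 (mod 26); the inverse of 23 mod 26 is 17. Each letter's alphabet position (a=0..z=25) is mapped through 23·x+2 mod 26 — an affine cipher.
On guess: g(6)→23·6+2≡10=k; u(20)→23·20+2≡20=u; e(4)→23·4+2≡16=q; s(18)→23·18+2≡0=a; s(18)→23·18+2≡0=a (all mod 26).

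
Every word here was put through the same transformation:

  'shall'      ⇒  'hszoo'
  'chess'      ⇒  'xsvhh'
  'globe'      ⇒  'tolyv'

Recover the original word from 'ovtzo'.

Each pair mirrors across the alphabet (s↔h, h↔s, a↔z): positions sum to 25. This is the alphabet-reversal cipher (Atbash): a becomes z, b becomes y, etc.
Reversing it on ovtzo: o↔l, v↔e, t↔g, z↔a, o↔l.

legal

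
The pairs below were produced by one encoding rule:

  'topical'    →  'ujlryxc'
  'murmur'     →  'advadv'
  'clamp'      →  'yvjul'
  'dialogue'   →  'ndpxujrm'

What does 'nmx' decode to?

The output letters match the input read backwards, each shifted +9: topical reversed is lacipot. Read the word backwards and shift each letter +9.
Reversing it on nmx: shift back: n−9=e, m−9=d, x−9=o → edo; then reverse → ode.

ode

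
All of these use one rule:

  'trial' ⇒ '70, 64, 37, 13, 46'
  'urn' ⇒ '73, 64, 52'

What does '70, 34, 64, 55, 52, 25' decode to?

throne

t(#20)→70 and r(#18)→64: differences scale by 3, so n = 3·pos + 10. Each letter becomes 3×(its alphabet position, a=1..z=26) + 10.
Reversing it on 70, 34, 64, 55, 52, 25: 70→(70−10)÷3=20=t, 34→(34−10)÷3=8=h, 64→(64−10)÷3=18=r, 55→(55−10)÷3=15=o, 52→(52−10)÷3=14=n, 25→(25−10)÷3=5=e.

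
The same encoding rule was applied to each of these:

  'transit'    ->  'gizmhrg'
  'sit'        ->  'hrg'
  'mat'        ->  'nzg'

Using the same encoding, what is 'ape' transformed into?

Letters are reflected about the middle of the alphabet (position → 25−position): Atbash.
Applying it to ape: a↔z, p↔k, e↔v.

zkv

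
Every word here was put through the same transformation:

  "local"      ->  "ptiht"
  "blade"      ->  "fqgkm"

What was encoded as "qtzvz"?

In local: l→p is +4, o→t is +5, c→i is +6, a→h is +7 — the shift increases by 1 each position. The shift increases by 1 at each position, starting from +4: 4, 5, 6, ….
Reversing it on qtzvz: q−4=m, t−5=o, z−6=t, v−7=o, z−8=r.

motor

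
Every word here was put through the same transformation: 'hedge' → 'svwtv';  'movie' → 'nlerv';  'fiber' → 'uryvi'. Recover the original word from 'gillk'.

Each pair mirrors across the alphabet (h↔s, e↔v, d↔w): positions sum to 25. Letters are reflected about the middle of the alphabet (position → 25−position): Atbash.
Undoing it on gillk: g↔t, i↔r, l↔o, l↔o, k↔p.

troop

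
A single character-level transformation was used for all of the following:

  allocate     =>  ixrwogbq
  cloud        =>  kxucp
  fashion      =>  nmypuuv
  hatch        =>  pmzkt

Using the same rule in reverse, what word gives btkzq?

there

A repeating key of period 3 is used — shifts +8, +12, +6 over and over.
Undoing it on btkzq: b−8=t, t−12=h, k−6=e, z−8=r, q−12=e.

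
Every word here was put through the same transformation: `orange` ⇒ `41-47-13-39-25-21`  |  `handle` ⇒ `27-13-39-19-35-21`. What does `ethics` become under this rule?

21-51-27-29-17-49

Each letter becomes 2×(its alphabet position, a=1..z=26) + 11.
On ethics: e=5→21, t=20→51, h=8→27, i=9→29, c=3→17, s=19→49.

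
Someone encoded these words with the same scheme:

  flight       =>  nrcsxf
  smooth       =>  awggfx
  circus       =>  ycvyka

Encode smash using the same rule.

awoax

f(5)→n(13) and l(11)→r(17) fit y≡5x+14 (mod 26); the inverse of 5 mod 26 is 21. Each letter's alphabet position (a=0..z=25) is mapped through 5·x+14 mod 26 — an affine cipher.
On smash: s(18)→5·18+14≡0=a; m(12)→5·12+14≡22=w; a(0)→5·0+14≡14=o; s(18)→5·18+14≡0=a; h(7)→5·7+14≡23=x (all mod 26).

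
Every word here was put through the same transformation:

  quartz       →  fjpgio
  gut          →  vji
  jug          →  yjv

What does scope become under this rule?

hrdet

Compare letters: q→f is +15, u→j is +15, a→p is +15 — a constant shift. Every letter moves 15 places later in the alphabet, wrapping around z→a.
Applying it to scope: s+15=h, c+15=r, o+15=d, p+15=e, e+15=t.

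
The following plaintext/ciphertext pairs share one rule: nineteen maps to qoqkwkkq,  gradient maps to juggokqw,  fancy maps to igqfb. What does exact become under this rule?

kagfw

Vowels shift forward by 6 and consonants shift forward by 3.
On exact: e(vowel)+6=k, x(cons)+3=a, a(vowel)+6=g, c(cons)+3=f, t(cons)+3=w.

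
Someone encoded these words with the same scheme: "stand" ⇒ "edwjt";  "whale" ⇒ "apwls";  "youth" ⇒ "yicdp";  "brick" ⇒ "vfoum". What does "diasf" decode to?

tower

Each letter's alphabet position (a=0..z=25) is mapped through 25·x+22 mod 26 — an affine cipher.
Undoing it on diasf: d(3)→25·(3−22)≡19=t; i(8)→25·(8−22)≡14=o; a(0)→25·(0−22)≡22=w; s(18)→25·(18−22)≡4=e; f(5)→25·(5−22)≡17=r (all mod 26).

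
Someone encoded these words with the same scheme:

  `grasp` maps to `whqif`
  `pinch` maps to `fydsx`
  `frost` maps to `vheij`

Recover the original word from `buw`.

Compare letters: g→w is +16, r→h is +16, a→q is +16 — a constant shift. Every letter moves 16 places later in the alphabet, wrapping around z→a.
Undoing it on buw: b−16=l, u−16=e, w−16=g.

leg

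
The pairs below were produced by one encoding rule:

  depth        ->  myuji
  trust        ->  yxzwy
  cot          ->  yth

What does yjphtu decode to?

The output letters match the input read backwards, each shifted +5: depth reversed is htped. The word is reversed, then every letter is shifted forward by 5.
Decoding yjphtu: shift back: y−5=t, j−5=e, p−5=k, h−5=c, t−5=o, u−5=p → tekcop; then reverse → pocket.

pocket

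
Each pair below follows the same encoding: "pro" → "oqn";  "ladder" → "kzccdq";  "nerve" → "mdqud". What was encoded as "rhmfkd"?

Compare letters: p→o is +25, r→q is +25, o→n is +25 — a constant shift. This is a Caesar cipher with shift 25.
Undoing it on rhmfkd: r−25=s, h−25=i, m−25=n, f−25=g, k−25=l, d−25=e.

single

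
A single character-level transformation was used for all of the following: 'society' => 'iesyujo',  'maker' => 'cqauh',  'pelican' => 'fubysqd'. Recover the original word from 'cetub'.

model

Compare letters: s→i is +16, o→e is +16, c→s is +16 — a constant shift. It's a constant shift of +16 (ROT16).
Reversing it on cetub: c−16=m, e−16=o, t−16=d, u−16=e, b−16=l.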